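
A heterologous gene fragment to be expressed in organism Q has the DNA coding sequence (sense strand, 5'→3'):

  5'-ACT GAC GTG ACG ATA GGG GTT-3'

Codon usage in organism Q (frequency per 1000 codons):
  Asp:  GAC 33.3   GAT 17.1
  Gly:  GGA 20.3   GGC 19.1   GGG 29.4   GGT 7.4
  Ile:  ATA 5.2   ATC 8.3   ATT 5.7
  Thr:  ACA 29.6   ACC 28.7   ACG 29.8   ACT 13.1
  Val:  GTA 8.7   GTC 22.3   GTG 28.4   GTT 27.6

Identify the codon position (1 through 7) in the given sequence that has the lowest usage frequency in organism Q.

5

Codon 1 ACT (Thr): 13.1 per 1000.
Codon 2 GAC (Asp): 33.3 per 1000.
Codon 3 GTG (Val): 28.4 per 1000.
Codon 4 ACG (Thr): 29.8 per 1000.
Codon 5 ATA (Ile): 5.2 per 1000.
Codon 6 GGG (Gly): 29.4 per 1000.
Codon 7 GTT (Val): 27.6 per 1000.
Lowest frequency is 5.2 at codon 5.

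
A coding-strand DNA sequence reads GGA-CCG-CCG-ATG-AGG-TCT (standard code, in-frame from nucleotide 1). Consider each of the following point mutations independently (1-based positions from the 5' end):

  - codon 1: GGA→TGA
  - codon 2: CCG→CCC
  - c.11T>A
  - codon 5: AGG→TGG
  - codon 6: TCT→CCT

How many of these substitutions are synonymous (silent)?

1

Codon 1: GGA (Gly) → TGA (Stop) — nonsense.
Codon 2: CCG (Pro) → CCC (Pro) — synonymous.
Codon 4: ATG (Met) → AAG (Lys) — missense.
Codon 5: AGG (Arg) → TGG (Trp) — missense.
Codon 6: TCT (Ser) → CCT (Pro) — missense.
Synonymous: 1 of 5.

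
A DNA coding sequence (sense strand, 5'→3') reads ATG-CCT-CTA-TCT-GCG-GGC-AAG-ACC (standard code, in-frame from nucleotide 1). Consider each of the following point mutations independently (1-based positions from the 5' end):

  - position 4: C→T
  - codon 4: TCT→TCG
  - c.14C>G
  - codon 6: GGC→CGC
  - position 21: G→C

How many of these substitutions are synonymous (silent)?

1

Codon 2: CCT (Pro) → TCT (Ser) — missense.
Codon 4: TCT (Ser) → TCG (Ser) — synonymous.
Codon 5: GCG (Ala) → GGG (Gly) — missense.
Codon 6: GGC (Gly) → CGC (Arg) — missense.
Codon 7: AAG (Lys) → AAC (Asn) — missense.
Synonymous: 1 of 5.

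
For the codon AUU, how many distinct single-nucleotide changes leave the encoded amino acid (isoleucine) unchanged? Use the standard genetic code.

Position 1: none → 0 synonymous.
Position 2: none → 0 synonymous.
Position 3: AUC, AUA → 2 synonymous.
Total: 0 + 0 + 2 = 2.

2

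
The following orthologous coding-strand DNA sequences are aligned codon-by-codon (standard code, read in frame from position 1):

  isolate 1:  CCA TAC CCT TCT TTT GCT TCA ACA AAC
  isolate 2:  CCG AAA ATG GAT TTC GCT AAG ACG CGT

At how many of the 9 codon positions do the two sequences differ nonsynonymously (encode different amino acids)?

Codon 1: CCA Pro / CCG Pro — synonymous.
Codon 2: TAC Tyr / AAA Lys — nonsynonymous.
Codon 3: CCT Pro / ATG Met — nonsynonymous.
Codon 4: TCT Ser / GAT Asp — nonsynonymous.
Codon 5: TTT Phe / TTC Phe — synonymous.
Codon 6: GCT Ala / GCT Ala — identical.
Codon 7: TCA Ser / AAG Lys — nonsynonymous.
Codon 8: ACA Thr / ACG Thr — synonymous.
Codon 9: AAC Asn / CGT Arg — nonsynonymous.
Nonsynonymous differences: 5.

5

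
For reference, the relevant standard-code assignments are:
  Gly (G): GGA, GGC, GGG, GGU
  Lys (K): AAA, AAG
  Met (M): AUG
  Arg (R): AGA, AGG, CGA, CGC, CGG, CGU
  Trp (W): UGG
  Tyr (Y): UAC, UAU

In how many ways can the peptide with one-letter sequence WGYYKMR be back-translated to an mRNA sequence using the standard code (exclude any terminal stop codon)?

192

Trp: 1 codon.
Gly: 4 codons.
Tyr: 2 codons.
Tyr: 2 codons.
Lys: 2 codons.
Met: 1 codon.
Arg: 6 codons.
1 × 4 × 2 × 2 × 2 × 1 × 6 = 192.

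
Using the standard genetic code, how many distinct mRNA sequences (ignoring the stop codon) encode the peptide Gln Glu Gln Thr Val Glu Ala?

Gln: 2 codons.
Glu: 2 codons.
Gln: 2 codons.
Thr: 4 codons.
Val: 4 codons.
Glu: 2 codons.
Ala: 4 codons.
2 × 2 × 2 × 4 × 4 × 2 × 4 = 1024.

1024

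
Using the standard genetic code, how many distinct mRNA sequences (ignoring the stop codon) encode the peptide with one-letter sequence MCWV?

8

Met: 1 codon.
Cys: 2 codons.
Trp: 1 codon.
Val: 4 codons.
1 × 2 × 1 × 4 = 8.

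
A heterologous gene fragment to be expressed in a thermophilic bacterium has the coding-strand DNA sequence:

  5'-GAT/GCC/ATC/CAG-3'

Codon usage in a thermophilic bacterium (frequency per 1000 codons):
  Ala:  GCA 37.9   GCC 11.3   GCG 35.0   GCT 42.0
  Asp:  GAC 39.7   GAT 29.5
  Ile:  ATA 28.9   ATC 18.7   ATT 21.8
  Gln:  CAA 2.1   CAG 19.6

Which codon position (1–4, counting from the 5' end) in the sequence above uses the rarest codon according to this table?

2

Codon 1 GAT (Asp): 29.5 per 1000.
Codon 2 GCC (Ala): 11.3 per 1000.
Codon 3 ATC (Ile): 18.7 per 1000.
Codon 4 CAG (Gln): 19.6 per 1000.
Lowest frequency is 11.3 at codon 2.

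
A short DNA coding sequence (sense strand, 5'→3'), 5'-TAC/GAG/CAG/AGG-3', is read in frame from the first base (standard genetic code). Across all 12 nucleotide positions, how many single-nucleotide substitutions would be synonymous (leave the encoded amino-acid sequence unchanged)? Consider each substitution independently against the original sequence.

5

Codon 1 (TAC, Tyr): 1 synonymous substitution.
Codon 2 (GAG, Glu): 1 synonymous substitution.
Codon 3 (CAG, Gln): 1 synonymous substitution.
Codon 4 (AGG, Arg): 2 synonymous substitutions.
Total: 1 + 1 + 1 + 2 = 5.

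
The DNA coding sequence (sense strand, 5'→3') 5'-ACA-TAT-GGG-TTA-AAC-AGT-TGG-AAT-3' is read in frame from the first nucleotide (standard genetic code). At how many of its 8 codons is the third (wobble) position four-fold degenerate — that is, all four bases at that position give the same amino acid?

2

Codon 1 ACA (Thr): third position 4-fold.
Codon 2 TAT (Tyr): third position 2-fold.
Codon 3 GGG (Gly): third position 4-fold.
Codon 4 TTA (Leu): third position 2-fold.
Codon 5 AAC (Asn): third position 2-fold.
Codon 6 AGT (Ser): third position 2-fold.
Codon 7 TGG (Trp): third position 1-fold.
Codon 8 AAT (Asn): third position 2-fold.
Four-fold degenerate third positions: 2.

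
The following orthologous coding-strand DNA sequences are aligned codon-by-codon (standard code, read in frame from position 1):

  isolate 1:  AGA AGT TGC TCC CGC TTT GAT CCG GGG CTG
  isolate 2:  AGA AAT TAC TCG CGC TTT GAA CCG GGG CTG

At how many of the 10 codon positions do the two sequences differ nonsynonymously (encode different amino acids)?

Codon 1: AGA Arg / AGA Arg — identical.
Codon 2: AGT Ser / AAT Asn — nonsynonymous.
Codon 3: TGC Cys / TAC Tyr — nonsynonymous.
Codon 4: TCC Ser / TCG Ser — synonymous.
Codon 5: CGC Arg / CGC Arg — identical.
Codon 6: TTT Phe / TTT Phe — identical.
Codon 7: GAT Asp / GAA Glu — nonsynonymous.
Codon 8: CCG Pro / CCG Pro — identical.
Codon 9: GGG Gly / GGG Gly — identical.
Codon 10: CTG Leu / CTG Leu — identical.
Nonsynonymous differences: 3.

3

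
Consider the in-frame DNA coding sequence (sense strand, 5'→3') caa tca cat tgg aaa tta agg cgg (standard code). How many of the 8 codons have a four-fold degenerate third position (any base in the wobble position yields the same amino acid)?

Codon 1 CAA (Gln): third position 2-fold.
Codon 2 TCA (Ser): third position 4-fold.
Codon 3 CAT (His): third position 2-fold.
Codon 4 TGG (Trp): third position 1-fold.
Codon 5 AAA (Lys): third position 2-fold.
Codon 6 TTA (Leu): third position 2-fold.
Codon 7 AGG (Arg): third position 2-fold.
Codon 8 CGG (Arg): third position 4-fold.
Four-fold degenerate third positions: 2.

2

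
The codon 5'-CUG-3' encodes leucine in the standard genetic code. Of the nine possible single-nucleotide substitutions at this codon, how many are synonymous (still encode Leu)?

4

Position 1: UUG → 1 synonymous.
Position 2: none → 0 synonymous.
Position 3: CUU, CUC, CUA → 3 synonymous.
Total: 1 + 0 + 3 = 4.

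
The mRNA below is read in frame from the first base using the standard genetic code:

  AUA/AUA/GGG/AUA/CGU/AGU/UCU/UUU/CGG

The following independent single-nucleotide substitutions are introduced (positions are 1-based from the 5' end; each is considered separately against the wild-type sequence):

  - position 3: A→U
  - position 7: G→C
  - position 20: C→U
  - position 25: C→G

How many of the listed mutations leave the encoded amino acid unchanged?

1

Codon 1: AUA (Ile) → AUU (Ile) — synonymous.
Codon 3: GGG (Gly) → CGG (Arg) — missense.
Codon 7: UCU (Ser) → UUU (Phe) — missense.
Codon 9: CGG (Arg) → GGG (Gly) — missense.
Synonymous: 1 of 4.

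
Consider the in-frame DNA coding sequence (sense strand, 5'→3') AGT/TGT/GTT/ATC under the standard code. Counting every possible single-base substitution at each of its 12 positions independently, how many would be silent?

Codon 1 (AGT, Ser): 1 synonymous substitution.
Codon 2 (TGT, Cys): 1 synonymous substitution.
Codon 3 (GTT, Val): 3 synonymous substitutions.
Codon 4 (ATC, Ile): 2 synonymous substitutions.
Total: 1 + 1 + 3 + 2 = 7.

7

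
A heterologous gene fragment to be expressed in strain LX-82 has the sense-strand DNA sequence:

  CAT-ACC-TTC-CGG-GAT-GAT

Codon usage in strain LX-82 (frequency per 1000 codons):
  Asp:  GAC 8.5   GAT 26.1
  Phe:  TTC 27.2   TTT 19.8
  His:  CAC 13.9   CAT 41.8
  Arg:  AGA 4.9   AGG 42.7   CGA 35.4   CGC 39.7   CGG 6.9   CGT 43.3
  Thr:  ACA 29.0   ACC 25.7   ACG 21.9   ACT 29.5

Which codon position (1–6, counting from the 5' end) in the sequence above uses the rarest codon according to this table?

Codon 1 CAT (His): 41.8 per 1000.
Codon 2 ACC (Thr): 25.7 per 1000.
Codon 3 TTC (Phe): 27.2 per 1000.
Codon 4 CGG (Arg): 6.9 per 1000.
Codon 5 GAT (Asp): 26.1 per 1000.
Codon 6 GAT (Asp): 26.1 per 1000.
Lowest frequency is 6.9 at codon 4.

4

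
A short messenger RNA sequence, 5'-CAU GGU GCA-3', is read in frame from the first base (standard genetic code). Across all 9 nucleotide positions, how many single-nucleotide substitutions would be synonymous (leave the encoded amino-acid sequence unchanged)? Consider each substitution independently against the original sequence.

Codon 1 (CAU, His): 1 synonymous substitution.
Codon 2 (GGU, Gly): 3 synonymous substitutions.
Codon 3 (GCA, Ala): 3 synonymous substitutions.
Total: 1 + 3 + 3 = 7.

7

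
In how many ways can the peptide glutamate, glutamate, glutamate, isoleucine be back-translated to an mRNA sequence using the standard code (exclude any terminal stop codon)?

Glu: 2 codons.
Glu: 2 codons.
Glu: 2 codons.
Ile: 3 codons.
2 × 2 × 2 × 3 = 24.

24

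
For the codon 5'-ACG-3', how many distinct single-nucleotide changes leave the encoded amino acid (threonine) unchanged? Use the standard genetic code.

3

Position 1: none → 0 synonymous.
Position 2: none → 0 synonymous.
Position 3: ACU, ACC, ACA → 3 synonymous.
Total: 0 + 0 + 3 = 3.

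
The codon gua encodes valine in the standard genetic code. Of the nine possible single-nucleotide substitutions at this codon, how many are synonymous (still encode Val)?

3

Position 1: none → 0 synonymous.
Position 2: none → 0 synonymous.
Position 3: GUU, GUC, GUG → 3 synonymous.
Total: 0 + 0 + 3 = 3.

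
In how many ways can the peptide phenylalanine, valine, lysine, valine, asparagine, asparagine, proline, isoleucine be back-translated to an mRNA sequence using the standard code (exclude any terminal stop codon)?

3072

Phe: 2 codons.
Val: 4 codons.
Lys: 2 codons.
Val: 4 codons.
Asn: 2 codons.
Asn: 2 codons.
Pro: 4 codons.
Ile: 3 codons.
2 × 4 × 2 × 4 × 2 × 2 × 4 × 3 = 3072.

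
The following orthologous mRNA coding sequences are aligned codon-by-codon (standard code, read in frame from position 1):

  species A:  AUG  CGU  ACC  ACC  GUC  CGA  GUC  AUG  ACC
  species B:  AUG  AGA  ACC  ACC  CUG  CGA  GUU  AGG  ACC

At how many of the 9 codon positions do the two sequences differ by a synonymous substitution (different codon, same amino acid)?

Codon 1: AUG Met / AUG Met — identical.
Codon 2: CGU Arg / AGA Arg — synonymous.
Codon 3: ACC Thr / ACC Thr — identical.
Codon 4: ACC Thr / ACC Thr — identical.
Codon 5: GUC Val / CUG Leu — nonsynonymous.
Codon 6: CGA Arg / CGA Arg — identical.
Codon 7: GUC Val / GUU Val — synonymous.
Codon 8: AUG Met / AGG Arg — nonsynonymous.
Codon 9: ACC Thr / ACC Thr — identical.
Synonymous differences: 2.

2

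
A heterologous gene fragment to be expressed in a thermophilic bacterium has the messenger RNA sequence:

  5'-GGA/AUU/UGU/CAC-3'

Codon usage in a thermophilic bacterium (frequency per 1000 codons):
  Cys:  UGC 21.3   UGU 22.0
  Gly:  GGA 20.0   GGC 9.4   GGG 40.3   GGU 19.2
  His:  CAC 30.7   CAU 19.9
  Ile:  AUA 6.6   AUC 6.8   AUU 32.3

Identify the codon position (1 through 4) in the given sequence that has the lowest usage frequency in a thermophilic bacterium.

Codon 1 GGA (Gly): 20.0 per 1000.
Codon 2 AUU (Ile): 32.3 per 1000.
Codon 3 UGU (Cys): 22.0 per 1000.
Codon 4 CAC (His): 30.7 per 1000.
Lowest frequency is 20.0 at codon 1.

1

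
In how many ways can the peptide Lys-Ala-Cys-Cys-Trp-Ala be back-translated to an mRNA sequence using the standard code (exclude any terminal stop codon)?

Lys: 2 codons.
Ala: 4 codons.
Cys: 2 codons.
Cys: 2 codons.
Trp: 1 codon.
Ala: 4 codons.
2 × 4 × 2 × 2 × 1 × 4 = 128.

128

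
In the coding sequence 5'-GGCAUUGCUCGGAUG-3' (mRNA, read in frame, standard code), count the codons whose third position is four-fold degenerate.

3

Codon 1 GGC (Gly): third position 4-fold.
Codon 2 AUU (Ile): third position 3-fold.
Codon 3 GCU (Ala): third position 4-fold.
Codon 4 CGG (Arg): third position 4-fold.
Codon 5 AUG (Met): third position 1-fold.
Four-fold degenerate third positions: 3.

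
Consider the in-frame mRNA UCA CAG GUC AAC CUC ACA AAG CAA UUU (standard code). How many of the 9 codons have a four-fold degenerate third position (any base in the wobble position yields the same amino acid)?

4

Codon 1 UCA (Ser): third position 4-fold.
Codon 2 CAG (Gln): third position 2-fold.
Codon 3 GUC (Val): third position 4-fold.
Codon 4 AAC (Asn): third position 2-fold.
Codon 5 CUC (Leu): third position 4-fold.
Codon 6 ACA (Thr): third position 4-fold.
Codon 7 AAG (Lys): third position 2-fold.
Codon 8 CAA (Gln): third position 2-fold.
Codon 9 UUU (Phe): third position 2-fold.
Four-fold degenerate third positions: 4.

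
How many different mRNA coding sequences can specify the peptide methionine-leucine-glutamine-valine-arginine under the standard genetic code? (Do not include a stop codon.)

288

Met: 1 codon.
Leu: 6 codons.
Gln: 2 codons.
Val: 4 codons.
Arg: 6 codons.
1 × 6 × 2 × 4 × 6 = 288.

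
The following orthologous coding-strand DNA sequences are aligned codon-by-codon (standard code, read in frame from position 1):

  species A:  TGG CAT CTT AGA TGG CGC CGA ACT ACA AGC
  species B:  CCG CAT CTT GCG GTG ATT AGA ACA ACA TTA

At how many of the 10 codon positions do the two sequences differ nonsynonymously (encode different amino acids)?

Codon 1: TGG Trp / CCG Pro — nonsynonymous.
Codon 2: CAT His / CAT His — identical.
Codon 3: CTT Leu / CTT Leu — identical.
Codon 4: AGA Arg / GCG Ala — nonsynonymous.
Codon 5: TGG Trp / GTG Val — nonsynonymous.
Codon 6: CGC Arg / ATT Ile — nonsynonymous.
Codon 7: CGA Arg / AGA Arg — synonymous.
Codon 8: ACT Thr / ACA Thr — synonymous.
Codon 9: ACA Thr / ACA Thr — identical.
Codon 10: AGC Ser / TTA Leu — nonsynonymous.
Nonsynonymous differences: 5.

5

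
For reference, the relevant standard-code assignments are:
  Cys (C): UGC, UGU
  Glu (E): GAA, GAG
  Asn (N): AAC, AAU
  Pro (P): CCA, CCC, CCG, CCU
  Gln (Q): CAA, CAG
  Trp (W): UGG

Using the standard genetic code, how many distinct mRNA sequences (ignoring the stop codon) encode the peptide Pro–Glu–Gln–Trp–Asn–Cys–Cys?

128

Pro: 4 codons.
Glu: 2 codons.
Gln: 2 codons.
Trp: 1 codon.
Asn: 2 codons.
Cys: 2 codons.
Cys: 2 codons.
4 × 2 × 2 × 1 × 2 × 2 × 2 = 128.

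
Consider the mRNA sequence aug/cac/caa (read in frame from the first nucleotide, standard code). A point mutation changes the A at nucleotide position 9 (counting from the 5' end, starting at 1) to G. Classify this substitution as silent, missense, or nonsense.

silent

Position 9 falls in codon 3: CAA → Gln.
After the substitution the codon is CAG → Gln.
Both encode Gln, so the change is synonymous.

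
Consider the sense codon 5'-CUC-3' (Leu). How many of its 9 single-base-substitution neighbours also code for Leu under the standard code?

3

Position 1: none → 0 synonymous.
Position 2: none → 0 synonymous.
Position 3: CUU, CUA, CUG → 3 synonymous.
Total: 0 + 0 + 3 = 3.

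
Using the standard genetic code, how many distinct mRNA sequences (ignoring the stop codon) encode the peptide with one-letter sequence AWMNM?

8

Ala: 4 codons.
Trp: 1 codon.
Met: 1 codon.
Asn: 2 codons.
Met: 1 codon.
4 × 1 × 1 × 2 × 1 = 8.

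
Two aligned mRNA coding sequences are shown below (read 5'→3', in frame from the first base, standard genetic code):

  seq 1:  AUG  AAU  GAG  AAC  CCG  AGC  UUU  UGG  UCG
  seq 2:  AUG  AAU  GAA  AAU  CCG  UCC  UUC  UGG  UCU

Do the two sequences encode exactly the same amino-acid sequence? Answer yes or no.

Codon 1: AUG Met / AUG Met — identical.
Codon 2: AAU Asn / AAU Asn — identical.
Codon 3: GAG Glu / GAA Glu — synonymous.
Codon 4: AAC Asn / AAU Asn — synonymous.
Codon 5: CCG Pro / CCG Pro — identical.
Codon 6: AGC Ser / UCC Ser — synonymous.
Codon 7: UUU Phe / UUC Phe — synonymous.
Codon 8: UGG Trp / UGG Trp — identical.
Codon 9: UCG Ser / UCU Ser — synonymous.
Nonsynonymous differences: 0 → same protein.

yes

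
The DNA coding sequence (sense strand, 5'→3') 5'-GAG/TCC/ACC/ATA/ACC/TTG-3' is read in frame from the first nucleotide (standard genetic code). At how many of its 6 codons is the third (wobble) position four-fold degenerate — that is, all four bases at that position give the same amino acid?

Codon 1 GAG (Glu): third position 2-fold.
Codon 2 TCC (Ser): third position 4-fold.
Codon 3 ACC (Thr): third position 4-fold.
Codon 4 ATA (Ile): third position 3-fold.
Codon 5 ACC (Thr): third position 4-fold.
Codon 6 TTG (Leu): third position 2-fold.
Four-fold degenerate third positions: 3.

3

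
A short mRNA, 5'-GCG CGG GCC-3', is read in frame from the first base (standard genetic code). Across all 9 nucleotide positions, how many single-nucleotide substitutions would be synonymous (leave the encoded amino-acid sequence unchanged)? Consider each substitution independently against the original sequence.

10

Codon 1 (GCG, Ala): 3 synonymous substitutions.
Codon 2 (CGG, Arg): 4 synonymous substitutions.
Codon 3 (GCC, Ala): 3 synonymous substitutions.
Total: 3 + 4 + 3 = 10.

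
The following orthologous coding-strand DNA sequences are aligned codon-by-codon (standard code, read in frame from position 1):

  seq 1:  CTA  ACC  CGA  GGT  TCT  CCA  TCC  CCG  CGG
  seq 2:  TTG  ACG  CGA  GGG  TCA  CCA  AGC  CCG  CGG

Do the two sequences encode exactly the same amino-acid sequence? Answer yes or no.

yes

Codon 1: CTA Leu / TTG Leu — synonymous.
Codon 2: ACC Thr / ACG Thr — synonymous.
Codon 3: CGA Arg / CGA Arg — identical.
Codon 4: GGT Gly / GGG Gly — synonymous.
Codon 5: TCT Ser / TCA Ser — synonymous.
Codon 6: CCA Pro / CCA Pro — identical.
Codon 7: TCC Ser / AGC Ser — synonymous.
Codon 8: CCG Pro / CCG Pro — identical.
Codon 9: CGG Arg / CGG Arg — identical.
Nonsynonymous differences: 0 → same protein.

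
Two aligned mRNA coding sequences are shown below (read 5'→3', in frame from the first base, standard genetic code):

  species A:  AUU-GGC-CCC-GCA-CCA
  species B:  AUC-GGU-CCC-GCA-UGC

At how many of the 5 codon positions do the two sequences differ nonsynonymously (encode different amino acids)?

Codon 1: AUU Ile / AUC Ile — synonymous.
Codon 2: GGC Gly / GGU Gly — synonymous.
Codon 3: CCC Pro / CCC Pro — identical.
Codon 4: GCA Ala / GCA Ala — identical.
Codon 5: CCA Pro / UGC Cys — nonsynonymous.
Nonsynonymous differences: 1.

1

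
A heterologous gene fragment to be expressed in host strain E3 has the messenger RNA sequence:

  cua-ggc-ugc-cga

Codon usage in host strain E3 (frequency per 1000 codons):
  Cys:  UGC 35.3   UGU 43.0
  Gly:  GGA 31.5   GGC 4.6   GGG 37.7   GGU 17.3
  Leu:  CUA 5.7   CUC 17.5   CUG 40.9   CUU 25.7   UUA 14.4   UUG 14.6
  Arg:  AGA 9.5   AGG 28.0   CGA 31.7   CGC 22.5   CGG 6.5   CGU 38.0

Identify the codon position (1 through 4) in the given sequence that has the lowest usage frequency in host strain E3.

2

Codon 1 CUA (Leu): 5.7 per 1000.
Codon 2 GGC (Gly): 4.6 per 1000.
Codon 3 UGC (Cys): 35.3 per 1000.
Codon 4 CGA (Arg): 31.7 per 1000.
Lowest frequency is 4.6 at codon 2.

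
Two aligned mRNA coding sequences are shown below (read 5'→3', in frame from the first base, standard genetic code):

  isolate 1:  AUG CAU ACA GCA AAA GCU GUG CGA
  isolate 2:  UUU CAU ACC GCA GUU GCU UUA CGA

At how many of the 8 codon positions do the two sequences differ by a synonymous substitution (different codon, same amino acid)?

1

Codon 1: AUG Met / UUU Phe — nonsynonymous.
Codon 2: CAU His / CAU His — identical.
Codon 3: ACA Thr / ACC Thr — synonymous.
Codon 4: GCA Ala / GCA Ala — identical.
Codon 5: AAA Lys / GUU Val — nonsynonymous.
Codon 6: GCU Ala / GCU Ala — identical.
Codon 7: GUG Val / UUA Leu — nonsynonymous.
Codon 8: CGA Arg / CGA Arg — identical.
Synonymous differences: 1.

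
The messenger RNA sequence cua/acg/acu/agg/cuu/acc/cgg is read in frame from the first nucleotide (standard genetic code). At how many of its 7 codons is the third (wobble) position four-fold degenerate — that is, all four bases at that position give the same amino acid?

Codon 1 CUA (Leu): third position 4-fold.
Codon 2 ACG (Thr): third position 4-fold.
Codon 3 ACU (Thr): third position 4-fold.
Codon 4 AGG (Arg): third position 2-fold.
Codon 5 CUU (Leu): third position 4-fold.
Codon 6 ACC (Thr): third position 4-fold.
Codon 7 CGG (Arg): third position 4-fold.
Four-fold degenerate third positions: 6.

6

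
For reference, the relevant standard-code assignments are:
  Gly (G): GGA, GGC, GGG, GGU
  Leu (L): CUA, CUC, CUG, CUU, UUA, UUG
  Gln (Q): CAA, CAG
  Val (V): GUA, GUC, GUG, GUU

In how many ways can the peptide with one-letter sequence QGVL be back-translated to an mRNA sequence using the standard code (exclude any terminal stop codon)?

192

Gln: 2 codons.
Gly: 4 codons.
Val: 4 codons.
Leu: 6 codons.
2 × 4 × 4 × 6 = 192.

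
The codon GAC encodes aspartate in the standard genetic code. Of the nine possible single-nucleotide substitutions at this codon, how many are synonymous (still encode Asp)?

1

Position 1: none → 0 synonymous.
Position 2: none → 0 synonymous.
Position 3: GAT → 1 synonymous.
Total: 0 + 0 + 1 = 1.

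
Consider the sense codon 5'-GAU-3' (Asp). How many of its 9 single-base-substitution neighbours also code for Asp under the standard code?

Position 1: none → 0 synonymous.
Position 2: none → 0 synonymous.
Position 3: GAC → 1 synonymous.
Total: 0 + 0 + 1 = 1.

1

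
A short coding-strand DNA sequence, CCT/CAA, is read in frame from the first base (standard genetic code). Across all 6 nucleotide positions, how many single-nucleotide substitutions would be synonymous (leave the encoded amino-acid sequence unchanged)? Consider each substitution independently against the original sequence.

Codon 1 (CCT, Pro): 3 synonymous substitutions.
Codon 2 (CAA, Gln): 1 synonymous substitution.
Total: 3 + 1 = 4.

4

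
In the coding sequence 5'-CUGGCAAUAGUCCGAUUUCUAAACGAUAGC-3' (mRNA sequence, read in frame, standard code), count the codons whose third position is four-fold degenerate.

Codon 1 CUG (Leu): third position 4-fold.
Codon 2 GCA (Ala): third position 4-fold.
Codon 3 AUA (Ile): third position 3-fold.
Codon 4 GUC (Val): third position 4-fold.
Codon 5 CGA (Arg): third position 4-fold.
Codon 6 UUU (Phe): third position 2-fold.
Codon 7 CUA (Leu): third position 4-fold.
Codon 8 AAC (Asn): third position 2-fold.
Codon 9 GAU (Asp): third position 2-fold.
Codon 10 AGC (Ser): third position 2-fold.
Four-fold degenerate third positions: 5.

5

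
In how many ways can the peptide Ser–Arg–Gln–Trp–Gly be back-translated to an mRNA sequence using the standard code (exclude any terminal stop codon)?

288

Ser: 6 codons.
Arg: 6 codons.
Gln: 2 codons.
Trp: 1 codon.
Gly: 4 codons.
6 × 6 × 2 × 1 × 4 = 288.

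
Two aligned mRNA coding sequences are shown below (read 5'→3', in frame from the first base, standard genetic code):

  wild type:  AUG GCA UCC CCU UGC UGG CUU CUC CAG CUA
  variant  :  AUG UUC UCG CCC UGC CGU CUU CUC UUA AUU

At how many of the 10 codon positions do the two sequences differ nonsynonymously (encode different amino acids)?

4

Codon 1: AUG Met / AUG Met — identical.
Codon 2: GCA Ala / UUC Phe — nonsynonymous.
Codon 3: UCC Ser / UCG Ser — synonymous.
Codon 4: CCU Pro / CCC Pro — synonymous.
Codon 5: UGC Cys / UGC Cys — identical.
Codon 6: UGG Trp / CGU Arg — nonsynonymous.
Codon 7: CUU Leu / CUU Leu — identical.
Codon 8: CUC Leu / CUC Leu — identical.
Codon 9: CAG Gln / UUA Leu — nonsynonymous.
Codon 10: CUA Leu / AUU Ile — nonsynonymous.
Nonsynonymous differences: 4.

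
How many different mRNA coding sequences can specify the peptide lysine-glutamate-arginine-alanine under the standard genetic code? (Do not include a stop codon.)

96

Lys: 2 codons.
Glu: 2 codons.
Arg: 6 codons.
Ala: 4 codons.
2 × 2 × 6 × 4 = 96.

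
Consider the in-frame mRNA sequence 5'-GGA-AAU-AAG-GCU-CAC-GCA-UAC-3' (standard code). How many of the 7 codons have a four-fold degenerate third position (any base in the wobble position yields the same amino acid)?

Codon 1 GGA (Gly): third position 4-fold.
Codon 2 AAU (Asn): third position 2-fold.
Codon 3 AAG (Lys): third position 2-fold.
Codon 4 GCU (Ala): third position 4-fold.
Codon 5 CAC (His): third position 2-fold.
Codon 6 GCA (Ala): third position 4-fold.
Codon 7 UAC (Tyr): third position 2-fold.
Four-fold degenerate third positions: 3.

3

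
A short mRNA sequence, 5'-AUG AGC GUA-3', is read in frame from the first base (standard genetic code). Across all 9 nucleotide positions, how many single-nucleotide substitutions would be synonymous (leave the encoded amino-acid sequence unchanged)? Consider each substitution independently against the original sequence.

4

Codon 1 (AUG, Met): 0 synonymous substitutions.
Codon 2 (AGC, Ser): 1 synonymous substitution.
Codon 3 (GUA, Val): 3 synonymous substitutions.
Total: 0 + 1 + 3 = 4.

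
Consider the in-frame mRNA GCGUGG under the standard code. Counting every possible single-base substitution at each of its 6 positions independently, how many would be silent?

3

Codon 1 (GCG, Ala): 3 synonymous substitutions.
Codon 2 (UGG, Trp): 0 synonymous substitutions.
Total: 3 + 0 = 3.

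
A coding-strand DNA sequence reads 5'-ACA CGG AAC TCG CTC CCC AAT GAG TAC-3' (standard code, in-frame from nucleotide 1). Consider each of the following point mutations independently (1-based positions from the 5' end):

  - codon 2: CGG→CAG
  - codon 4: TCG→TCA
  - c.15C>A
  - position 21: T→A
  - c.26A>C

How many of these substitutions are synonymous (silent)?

2

Codon 2: CGG (Arg) → CAG (Gln) — missense.
Codon 4: TCG (Ser) → TCA (Ser) — synonymous.
Codon 5: CTC (Leu) → CTA (Leu) — synonymous.
Codon 7: AAT (Asn) → AAA (Lys) — missense.
Codon 9: TAC (Tyr) → TCC (Ser) — missense.
Synonymous: 2 of 5.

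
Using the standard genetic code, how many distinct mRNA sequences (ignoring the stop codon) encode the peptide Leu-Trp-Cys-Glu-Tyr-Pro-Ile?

Leu: 6 codons.
Trp: 1 codon.
Cys: 2 codons.
Glu: 2 codons.
Tyr: 2 codons.
Pro: 4 codons.
Ile: 3 codons.
6 × 1 × 2 × 2 × 2 × 4 × 3 = 576.

576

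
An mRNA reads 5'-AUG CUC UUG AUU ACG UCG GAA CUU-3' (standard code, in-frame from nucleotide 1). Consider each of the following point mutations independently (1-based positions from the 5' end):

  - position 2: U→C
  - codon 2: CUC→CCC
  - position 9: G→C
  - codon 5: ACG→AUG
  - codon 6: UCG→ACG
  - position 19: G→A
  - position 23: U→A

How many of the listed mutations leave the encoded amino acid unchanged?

Codon 1: AUG (Met) → ACG (Thr) — missense.
Codon 2: CUC (Leu) → CCC (Pro) — missense.
Codon 3: UUG (Leu) → UUC (Phe) — missense.
Codon 5: ACG (Thr) → AUG (Met) — missense.
Codon 6: UCG (Ser) → ACG (Thr) — missense.
Codon 7: GAA (Glu) → AAA (Lys) — missense.
Codon 8: CUU (Leu) → CAU (His) — missense.
Synonymous: 0 of 7.

0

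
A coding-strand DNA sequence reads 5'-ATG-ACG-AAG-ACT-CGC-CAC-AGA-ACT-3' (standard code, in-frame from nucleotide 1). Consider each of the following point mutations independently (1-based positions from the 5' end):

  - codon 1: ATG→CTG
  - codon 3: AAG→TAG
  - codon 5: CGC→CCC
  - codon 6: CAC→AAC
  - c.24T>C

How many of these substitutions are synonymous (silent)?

Codon 1: ATG (Met) → CTG (Leu) — missense.
Codon 3: AAG (Lys) → TAG (Stop) — nonsense.
Codon 5: CGC (Arg) → CCC (Pro) — missense.
Codon 6: CAC (His) → AAC (Asn) — missense.
Codon 8: ACT (Thr) → ACC (Thr) — synonymous.
Synonymous: 1 of 5.

1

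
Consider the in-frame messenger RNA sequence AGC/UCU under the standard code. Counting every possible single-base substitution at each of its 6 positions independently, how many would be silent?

4

Codon 1 (AGC, Ser): 1 synonymous substitution.
Codon 2 (UCU, Ser): 3 synonymous substitutions.
Total: 1 + 3 = 4.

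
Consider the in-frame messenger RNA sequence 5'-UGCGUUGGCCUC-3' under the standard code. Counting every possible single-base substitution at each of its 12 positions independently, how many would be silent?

Codon 1 (UGC, Cys): 1 synonymous substitution.
Codon 2 (GUU, Val): 3 synonymous substitutions.
Codon 3 (GGC, Gly): 3 synonymous substitutions.
Codon 4 (CUC, Leu): 3 synonymous substitutions.
Total: 1 + 3 + 3 + 3 = 10.

10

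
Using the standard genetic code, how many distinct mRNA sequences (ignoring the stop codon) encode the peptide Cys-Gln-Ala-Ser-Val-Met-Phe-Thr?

3072

Cys: 2 codons.
Gln: 2 codons.
Ala: 4 codons.
Ser: 6 codons.
Val: 4 codons.
Met: 1 codon.
Phe: 2 codons.
Thr: 4 codons.
2 × 2 × 4 × 6 × 4 × 1 × 2 × 4 = 3072.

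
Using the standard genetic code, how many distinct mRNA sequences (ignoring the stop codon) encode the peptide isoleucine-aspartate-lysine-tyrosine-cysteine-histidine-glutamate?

Ile: 3 codons.
Asp: 2 codons.
Lys: 2 codons.
Tyr: 2 codons.
Cys: 2 codons.
His: 2 codons.
Glu: 2 codons.
3 × 2 × 2 × 2 × 2 × 2 × 2 = 192.

192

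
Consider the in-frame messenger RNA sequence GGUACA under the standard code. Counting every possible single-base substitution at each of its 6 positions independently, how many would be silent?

6

Codon 1 (GGU, Gly): 3 synonymous substitutions.
Codon 2 (ACA, Thr): 3 synonymous substitutions.
Total: 3 + 3 = 6.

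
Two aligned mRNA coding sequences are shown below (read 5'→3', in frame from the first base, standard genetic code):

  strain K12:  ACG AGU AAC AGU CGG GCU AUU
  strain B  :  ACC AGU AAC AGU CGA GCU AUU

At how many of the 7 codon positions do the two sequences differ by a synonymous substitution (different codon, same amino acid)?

2

Codon 1: ACG Thr / ACC Thr — synonymous.
Codon 2: AGU Ser / AGU Ser — identical.
Codon 3: AAC Asn / AAC Asn — identical.
Codon 4: AGU Ser / AGU Ser — identical.
Codon 5: CGG Arg / CGA Arg — synonymous.
Codon 6: GCU Ala / GCU Ala — identical.
Codon 7: AUU Ile / AUU Ile — identical.
Synonymous differences: 2.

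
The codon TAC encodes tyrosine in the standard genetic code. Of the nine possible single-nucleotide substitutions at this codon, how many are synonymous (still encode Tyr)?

Position 1: none → 0 synonymous.
Position 2: none → 0 synonymous.
Position 3: TAT → 1 synonymous.
Total: 0 + 0 + 1 = 1.

1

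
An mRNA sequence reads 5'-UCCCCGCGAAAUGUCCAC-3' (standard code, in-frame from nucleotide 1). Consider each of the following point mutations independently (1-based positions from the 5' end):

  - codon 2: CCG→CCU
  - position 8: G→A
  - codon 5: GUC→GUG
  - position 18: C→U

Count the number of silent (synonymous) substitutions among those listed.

3

Codon 2: CCG (Pro) → CCU (Pro) — synonymous.
Codon 3: CGA (Arg) → CAA (Gln) — missense.
Codon 5: GUC (Val) → GUG (Val) — synonymous.
Codon 6: CAC (His) → CAU (His) — synonymous.
Synonymous: 3 of 4.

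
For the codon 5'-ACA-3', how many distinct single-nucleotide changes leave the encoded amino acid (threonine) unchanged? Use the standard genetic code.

Position 1: none → 0 synonymous.
Position 2: none → 0 synonymous.
Position 3: ACU, ACC, ACG → 3 synonymous.
Total: 0 + 0 + 3 = 3.

3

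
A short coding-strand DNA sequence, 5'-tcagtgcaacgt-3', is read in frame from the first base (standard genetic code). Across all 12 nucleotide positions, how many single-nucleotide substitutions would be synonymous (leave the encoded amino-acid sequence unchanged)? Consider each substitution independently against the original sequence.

10

Codon 1 (TCA, Ser): 3 synonymous substitutions.
Codon 2 (GTG, Val): 3 synonymous substitutions.
Codon 3 (CAA, Gln): 1 synonymous substitution.
Codon 4 (CGT, Arg): 3 synonymous substitutions.
Total: 3 + 3 + 1 + 3 = 10.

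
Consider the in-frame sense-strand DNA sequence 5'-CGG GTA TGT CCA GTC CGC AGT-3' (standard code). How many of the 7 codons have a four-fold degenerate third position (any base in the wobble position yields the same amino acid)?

Codon 1 CGG (Arg): third position 4-fold.
Codon 2 GTA (Val): third position 4-fold.
Codon 3 TGT (Cys): third position 2-fold.
Codon 4 CCA (Pro): third position 4-fold.
Codon 5 GTC (Val): third position 4-fold.
Codon 6 CGC (Arg): third position 4-fold.
Codon 7 AGT (Ser): third position 2-fold.
Four-fold degenerate third positions: 5.

5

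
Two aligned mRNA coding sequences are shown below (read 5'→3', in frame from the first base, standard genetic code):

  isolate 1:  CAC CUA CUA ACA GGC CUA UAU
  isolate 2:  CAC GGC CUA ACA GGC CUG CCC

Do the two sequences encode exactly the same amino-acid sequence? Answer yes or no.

no

Codon 1: CAC His / CAC His — identical.
Codon 2: CUA Leu / GGC Gly — nonsynonymous.
Codon 3: CUA Leu / CUA Leu — identical.
Codon 4: ACA Thr / ACA Thr — identical.
Codon 5: GGC Gly / GGC Gly — identical.
Codon 6: CUA Leu / CUG Leu — synonymous.
Codon 7: UAU Tyr / CCC Pro — nonsynonymous.
Nonsynonymous differences: 2 → different protein.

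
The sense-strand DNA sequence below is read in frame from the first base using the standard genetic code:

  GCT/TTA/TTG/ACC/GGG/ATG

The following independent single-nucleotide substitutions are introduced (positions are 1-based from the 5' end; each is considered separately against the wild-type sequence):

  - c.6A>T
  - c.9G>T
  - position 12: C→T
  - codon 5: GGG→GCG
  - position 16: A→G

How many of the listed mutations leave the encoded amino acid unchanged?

Codon 2: TTA (Leu) → TTT (Phe) — missense.
Codon 3: TTG (Leu) → TTT (Phe) — missense.
Codon 4: ACC (Thr) → ACT (Thr) — synonymous.
Codon 5: GGG (Gly) → GCG (Ala) — missense.
Codon 6: ATG (Met) → GTG (Val) — missense.
Synonymous: 1 of 5.

1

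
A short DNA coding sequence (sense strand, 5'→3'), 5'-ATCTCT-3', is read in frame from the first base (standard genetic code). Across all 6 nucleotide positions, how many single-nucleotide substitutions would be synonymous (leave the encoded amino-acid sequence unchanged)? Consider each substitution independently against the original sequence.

Codon 1 (ATC, Ile): 2 synonymous substitutions.
Codon 2 (TCT, Ser): 3 synonymous substitutions.
Total: 2 + 3 = 5.

5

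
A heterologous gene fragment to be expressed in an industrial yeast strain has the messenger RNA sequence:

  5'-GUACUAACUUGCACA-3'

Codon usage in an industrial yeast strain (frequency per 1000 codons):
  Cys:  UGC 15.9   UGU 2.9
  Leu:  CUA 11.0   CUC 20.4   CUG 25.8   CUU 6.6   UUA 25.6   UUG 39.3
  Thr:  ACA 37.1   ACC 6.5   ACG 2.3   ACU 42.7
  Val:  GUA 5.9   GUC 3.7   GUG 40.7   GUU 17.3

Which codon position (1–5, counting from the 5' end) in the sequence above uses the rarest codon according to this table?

1

Codon 1 GUA (Val): 5.9 per 1000.
Codon 2 CUA (Leu): 11.0 per 1000.
Codon 3 ACU (Thr): 42.7 per 1000.
Codon 4 UGC (Cys): 15.9 per 1000.
Codon 5 ACA (Thr): 37.1 per 1000.
Lowest frequency is 5.9 at codon 1.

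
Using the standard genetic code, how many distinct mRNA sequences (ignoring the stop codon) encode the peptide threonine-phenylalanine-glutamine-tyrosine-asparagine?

Thr: 4 codons.
Phe: 2 codons.
Gln: 2 codons.
Tyr: 2 codons.
Asn: 2 codons.
4 × 2 × 2 × 2 × 2 = 64.

64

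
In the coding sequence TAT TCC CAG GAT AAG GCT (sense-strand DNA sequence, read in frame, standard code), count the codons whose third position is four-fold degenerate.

Codon 1 TAT (Tyr): third position 2-fold.
Codon 2 TCC (Ser): third position 4-fold.
Codon 3 CAG (Gln): third position 2-fold.
Codon 4 GAT (Asp): third position 2-fold.
Codon 5 AAG (Lys): third position 2-fold.
Codon 6 GCT (Ala): third position 4-fold.
Four-fold degenerate third positions: 2.

2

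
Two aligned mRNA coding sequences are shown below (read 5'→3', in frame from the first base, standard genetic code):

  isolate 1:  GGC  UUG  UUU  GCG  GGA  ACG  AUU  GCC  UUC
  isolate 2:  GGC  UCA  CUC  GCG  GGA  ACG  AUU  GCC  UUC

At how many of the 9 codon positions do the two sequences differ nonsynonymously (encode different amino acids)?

Codon 1: GGC Gly / GGC Gly — identical.
Codon 2: UUG Leu / UCA Ser — nonsynonymous.
Codon 3: UUU Phe / CUC Leu — nonsynonymous.
Codon 4: GCG Ala / GCG Ala — identical.
Codon 5: GGA Gly / GGA Gly — identical.
Codon 6: ACG Thr / ACG Thr — identical.
Codon 7: AUU Ile / AUU Ile — identical.
Codon 8: GCC Ala / GCC Ala — identical.
Codon 9: UUC Phe / UUC Phe — identical.
Nonsynonymous differences: 2.

2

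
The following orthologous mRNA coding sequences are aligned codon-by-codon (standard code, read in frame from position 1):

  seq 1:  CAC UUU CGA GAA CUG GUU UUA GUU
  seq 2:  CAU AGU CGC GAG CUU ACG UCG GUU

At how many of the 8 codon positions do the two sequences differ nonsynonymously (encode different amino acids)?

3

Codon 1: CAC His / CAU His — synonymous.
Codon 2: UUU Phe / AGU Ser — nonsynonymous.
Codon 3: CGA Arg / CGC Arg — synonymous.
Codon 4: GAA Glu / GAG Glu — synonymous.
Codon 5: CUG Leu / CUU Leu — synonymous.
Codon 6: GUU Val / ACG Thr — nonsynonymous.
Codon 7: UUA Leu / UCG Ser — nonsynonymous.
Codon 8: GUU Val / GUU Val — identical.
Nonsynonymous differences: 3.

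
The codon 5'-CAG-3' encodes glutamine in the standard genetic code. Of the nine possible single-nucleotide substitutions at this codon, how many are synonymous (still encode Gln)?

1

Position 1: none → 0 synonymous.
Position 2: none → 0 synonymous.
Position 3: CAA → 1 synonymous.
Total: 0 + 0 + 1 = 1.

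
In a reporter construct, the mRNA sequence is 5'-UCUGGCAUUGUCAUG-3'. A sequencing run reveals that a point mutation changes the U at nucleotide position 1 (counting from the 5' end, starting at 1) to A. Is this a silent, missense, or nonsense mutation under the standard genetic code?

missense

Position 1 falls in codon 1: UCU → Ser.
After the substitution the codon is ACU → Thr.
Ser ≠ Thr, so this is a missense mutation.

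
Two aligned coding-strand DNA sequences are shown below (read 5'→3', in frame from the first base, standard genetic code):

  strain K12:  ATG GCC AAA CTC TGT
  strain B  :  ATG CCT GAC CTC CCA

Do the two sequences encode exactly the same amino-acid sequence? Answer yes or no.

no

Codon 1: ATG Met / ATG Met — identical.
Codon 2: GCC Ala / CCT Pro — nonsynonymous.
Codon 3: AAA Lys / GAC Asp — nonsynonymous.
Codon 4: CTC Leu / CTC Leu — identical.
Codon 5: TGT Cys / CCA Pro — nonsynonymous.
Nonsynonymous differences: 3 → different protein.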